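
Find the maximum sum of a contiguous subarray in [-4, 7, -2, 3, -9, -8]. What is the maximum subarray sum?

Using Kadane's algorithm on [-4, 7, -2, 3, -9, -8]:

Scanning through the array:
Position 1 (value 7): max_ending_here = 7, max_so_far = 7
Position 2 (value -2): max_ending_here = 5, max_so_far = 7
Position 3 (value 3): max_ending_here = 8, max_so_far = 8
Position 4 (value -9): max_ending_here = -1, max_so_far = 8
Position 5 (value -8): max_ending_here = -8, max_so_far = 8

Maximum subarray: [7, -2, 3]
Maximum sum: 8

The maximum subarray is [7, -2, 3] with sum 8. This subarray runs from index 1 to index 3.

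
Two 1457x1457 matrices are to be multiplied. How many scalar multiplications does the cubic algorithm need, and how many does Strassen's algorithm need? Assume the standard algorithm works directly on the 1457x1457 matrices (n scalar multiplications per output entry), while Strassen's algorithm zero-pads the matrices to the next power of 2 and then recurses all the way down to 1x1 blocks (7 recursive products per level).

Matrix multiplication for 1457x1457 matrices:

Strassen's algorithm requires power-of-2 dimensions. Pad 1457x1457 to 2048x2048 (next power of 2).

Standard algorithm: 1457^3 = 3092990993 multiplications
Strassen's algorithm: 7^(log2(2048)) = 7^11 = 1977326743 multiplications
Savings: 3092990993 - 1977326743 = 1115664250 multiplications

Standard: 3092990993 multiplications (1457^3). Strassen: 1977326743 multiplications (7^11, after padding to 2048x2048). Strassen reduces 8 recursive multiplications to 7 at each level.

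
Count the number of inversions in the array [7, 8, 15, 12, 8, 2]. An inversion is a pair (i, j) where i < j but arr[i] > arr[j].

Finding inversions in [7, 8, 15, 12, 8, 2]:

(0, 5): arr[0]=7 > arr[5]=2
(1, 5): arr[1]=8 > arr[5]=2
(2, 3): arr[2]=15 > arr[3]=12
(2, 4): arr[2]=15 > arr[4]=8
(2, 5): arr[2]=15 > arr[5]=2
(3, 4): arr[3]=12 > arr[4]=8
(3, 5): arr[3]=12 > arr[5]=2
(4, 5): arr[4]=8 > arr[5]=2

Total inversions: 8

The array has 8 inversion(s): (0,5), (1,5), (2,3), (2,4), (2,5), (3,4), (3,5), (4,5). Each pair (i,j) satisfies i < j and arr[i] > arr[j].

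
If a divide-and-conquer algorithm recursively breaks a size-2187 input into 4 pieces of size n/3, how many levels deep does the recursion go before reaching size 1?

For divide and conquer with division factor 3:

Problem sizes at each level:
Level 0: 2187
Level 1: 729
Level 2: 243
Level 3: 81
Level 4: 27
Level 5: 9
Level 6: 3
Level 7: 1

The root is level 0 and the size-1 base case is level 7 (the tree spans levels 0 through 7, i.e. 8 levels counting the root), so the depth is the number of divisions: log_3(2187) = 7

The recursion tree depth is log_3(2187) = 7. At each level, the problem size is divided by 3, so it takes 7 divisions to reduce to a base case of size 1. The algorithm makes 4 recursive calls at each level.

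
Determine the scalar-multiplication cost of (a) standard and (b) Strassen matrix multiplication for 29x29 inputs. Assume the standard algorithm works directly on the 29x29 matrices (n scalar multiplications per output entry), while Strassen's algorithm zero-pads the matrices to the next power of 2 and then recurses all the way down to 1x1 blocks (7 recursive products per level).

Matrix multiplication for 29x29 matrices:

Strassen's algorithm requires power-of-2 dimensions. Pad 29x29 to 32x32 (next power of 2).

Standard algorithm: 29^3 = 24389 multiplications
Strassen's algorithm: 7^(log2(32)) = 7^5 = 16807 multiplications
Savings: 24389 - 16807 = 7582 multiplications

Standard: 24389 multiplications (29^3). Strassen: 16807 multiplications (7^5, after padding to 32x32). Strassen reduces 8 recursive multiplications to 7 at each level.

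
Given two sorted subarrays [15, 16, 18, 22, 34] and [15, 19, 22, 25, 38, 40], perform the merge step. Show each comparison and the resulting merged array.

Merging process:

Compare 15 vs 15: take 15 from left. Merged: [15]
Compare 16 vs 15: take 15 from right. Merged: [15, 15]
Compare 16 vs 19: take 16 from left. Merged: [15, 15, 16]
Compare 18 vs 19: take 18 from left. Merged: [15, 15, 16, 18]
Compare 22 vs 19: take 19 from right. Merged: [15, 15, 16, 18, 19]
Compare 22 vs 22: take 22 from left. Merged: [15, 15, 16, 18, 19, 22]
Compare 34 vs 22: take 22 from right. Merged: [15, 15, 16, 18, 19, 22, 22]
Compare 34 vs 25: take 25 from right. Merged: [15, 15, 16, 18, 19, 22, 22, 25]
Compare 34 vs 38: take 34 from left. Merged: [15, 15, 16, 18, 19, 22, 22, 25, 34]
Append remaining from right: [38, 40]. Merged: [15, 15, 16, 18, 19, 22, 22, 25, 34, 38, 40]

Final merged array: [15, 15, 16, 18, 19, 22, 22, 25, 34, 38, 40]
Total comparisons: 9

The merged array is [15, 15, 16, 18, 19, 22, 22, 25, 34, 38, 40], requiring 9 comparisons. The merge step runs in O(n) time where n is the total number of elements.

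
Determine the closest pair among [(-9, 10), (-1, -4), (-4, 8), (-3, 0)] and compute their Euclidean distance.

Computing all pairwise distances among 4 points:

d((-9, 10), (-1, -4)) = 16.1245
d((-9, 10), (-4, 8)) = 5.3852
d((-9, 10), (-3, 0)) = 11.6619
d((-1, -4), (-4, 8)) = 12.3693
d((-1, -4), (-3, 0)) = 4.4721 <-- minimum
d((-4, 8), (-3, 0)) = 8.0623

Closest pair: (-1, -4) and (-3, 0) with distance 4.4721

The closest pair is (-1, -4) and (-3, 0) with Euclidean distance 4.4721. For 4 points, brute-force pairwise comparison is shown above. For large n, the divide-and-conquer algorithm (sort by x, recurse on halves, check the dividing strip) achieves O(n log n).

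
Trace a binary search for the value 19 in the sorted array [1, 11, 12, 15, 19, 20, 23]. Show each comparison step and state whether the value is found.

Binary search for 19 in [1, 11, 12, 15, 19, 20, 23]:

lo=0, hi=6, mid=3, arr[mid]=15 -> 15 < 19, search right half
lo=4, hi=6, mid=5, arr[mid]=20 -> 20 > 19, search left half
lo=4, hi=4, mid=4, arr[mid]=19 -> Found target at index 4!

Binary search finds 19 at index 4 after 3 comparisons. The search repeatedly halves the search space by comparing with the middle element.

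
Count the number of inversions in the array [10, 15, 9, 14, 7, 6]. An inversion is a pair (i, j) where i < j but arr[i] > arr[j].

Finding inversions in [10, 15, 9, 14, 7, 6]:

(0, 2): arr[0]=10 > arr[2]=9
(0, 4): arr[0]=10 > arr[4]=7
(0, 5): arr[0]=10 > arr[5]=6
(1, 2): arr[1]=15 > arr[2]=9
(1, 3): arr[1]=15 > arr[3]=14
(1, 4): arr[1]=15 > arr[4]=7
(1, 5): arr[1]=15 > arr[5]=6
(2, 4): arr[2]=9 > arr[4]=7
(2, 5): arr[2]=9 > arr[5]=6
(3, 4): arr[3]=14 > arr[4]=7
(3, 5): arr[3]=14 > arr[5]=6
(4, 5): arr[4]=7 > arr[5]=6

Total inversions: 12

The array has 12 inversion(s): (0,2), (0,4), (0,5), (1,2), (1,3), (1,4), (1,5), (2,4), (2,5), (3,4), (3,5), (4,5). Each pair (i,j) satisfies i < j and arr[i] > arr[j].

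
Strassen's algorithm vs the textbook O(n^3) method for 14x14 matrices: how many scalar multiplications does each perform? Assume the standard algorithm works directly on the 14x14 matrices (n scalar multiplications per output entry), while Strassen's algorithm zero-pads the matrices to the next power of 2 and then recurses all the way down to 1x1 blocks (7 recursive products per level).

Matrix multiplication for 14x14 matrices:

Strassen's algorithm requires power-of-2 dimensions. Pad 14x14 to 16x16 (next power of 2).

Standard algorithm: 14^3 = 2744 multiplications
Strassen's algorithm: 7^(log2(16)) = 7^4 = 2401 multiplications
Savings: 2744 - 2401 = 343 multiplications

Standard: 2744 multiplications (14^3). Strassen: 2401 multiplications (7^4, after padding to 16x16). Strassen reduces 8 recursive multiplications to 7 at each level.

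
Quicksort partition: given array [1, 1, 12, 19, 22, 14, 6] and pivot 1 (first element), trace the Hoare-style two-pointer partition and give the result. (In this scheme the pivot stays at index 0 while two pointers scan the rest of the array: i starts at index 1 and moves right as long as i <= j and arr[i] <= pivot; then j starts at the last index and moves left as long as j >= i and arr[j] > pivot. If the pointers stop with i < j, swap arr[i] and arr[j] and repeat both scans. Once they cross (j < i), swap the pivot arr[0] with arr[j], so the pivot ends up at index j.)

Hoare-style two-pointer partition with pivot = 1:

Initial array: [1, 1, 12, 19, 22, 14, 6]

Pointers start at i = 1, j = 6.
i ends at 2, j ends at 1: the pointers have crossed (j < i), so scanning stops.

Swap pivot arr[0] with arr[1] to place pivot at position 1: [1, 1, 12, 19, 22, 14, 6]
Pivot position: 1

After partitioning with pivot 1, the array becomes [1, 1, 12, 19, 22, 14, 6]. The pivot is placed at index 1. All elements to the left of the pivot are <= 1, and all elements to the right are > 1.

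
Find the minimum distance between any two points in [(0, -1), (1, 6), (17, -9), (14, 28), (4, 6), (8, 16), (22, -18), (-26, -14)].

Computing all pairwise distances among 8 points:

d((0, -1), (1, 6)) = 7.0711
d((0, -1), (17, -9)) = 18.7883
d((0, -1), (14, 28)) = 32.2025
d((0, -1), (4, 6)) = 8.0623
d((0, -1), (8, 16)) = 18.7883
d((0, -1), (22, -18)) = 27.8029
d((0, -1), (-26, -14)) = 29.0689
d((1, 6), (17, -9)) = 21.9317
d((1, 6), (14, 28)) = 25.5539
d((1, 6), (4, 6)) = 3.0 <-- minimum
d((1, 6), (8, 16)) = 12.2066
d((1, 6), (22, -18)) = 31.8904
d((1, 6), (-26, -14)) = 33.6006
d((17, -9), (14, 28)) = 37.1214
d((17, -9), (4, 6)) = 19.8494
d((17, -9), (8, 16)) = 26.5707
d((17, -9), (22, -18)) = 10.2956
d((17, -9), (-26, -14)) = 43.2897
d((14, 28), (4, 6)) = 24.1661
d((14, 28), (8, 16)) = 13.4164
d((14, 28), (22, -18)) = 46.6905
d((14, 28), (-26, -14)) = 58.0
d((4, 6), (8, 16)) = 10.7703
d((4, 6), (22, -18)) = 30.0
d((4, 6), (-26, -14)) = 36.0555
d((8, 16), (22, -18)) = 36.7696
d((8, 16), (-26, -14)) = 45.3431
d((22, -18), (-26, -14)) = 48.1664

Closest pair: (1, 6) and (4, 6) with distance 3.0

The closest pair is (1, 6) and (4, 6) with Euclidean distance 3.0. For 8 points, brute-force pairwise comparison is shown above. For large n, the divide-and-conquer algorithm (sort by x, recurse on halves, check the dividing strip) achieves O(n log n).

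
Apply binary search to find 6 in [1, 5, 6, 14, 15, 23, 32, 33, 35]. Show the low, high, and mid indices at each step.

Binary search for 6 in [1, 5, 6, 14, 15, 23, 32, 33, 35]:

lo=0, hi=8, mid=4, arr[mid]=15 -> 15 > 6, search left half
lo=0, hi=3, mid=1, arr[mid]=5 -> 5 < 6, search right half
lo=2, hi=3, mid=2, arr[mid]=6 -> Found target at index 2!

Binary search finds 6 at index 2 after 3 comparisons. The search repeatedly halves the search space by comparing with the middle element.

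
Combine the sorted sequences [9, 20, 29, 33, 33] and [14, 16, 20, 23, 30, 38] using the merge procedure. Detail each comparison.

Merging process:

Compare 9 vs 14: take 9 from left. Merged: [9]
Compare 20 vs 14: take 14 from right. Merged: [9, 14]
Compare 20 vs 16: take 16 from right. Merged: [9, 14, 16]
Compare 20 vs 20: take 20 from left. Merged: [9, 14, 16, 20]
Compare 29 vs 20: take 20 from right. Merged: [9, 14, 16, 20, 20]
Compare 29 vs 23: take 23 from right. Merged: [9, 14, 16, 20, 20, 23]
Compare 29 vs 30: take 29 from left. Merged: [9, 14, 16, 20, 20, 23, 29]
Compare 33 vs 30: take 30 from right. Merged: [9, 14, 16, 20, 20, 23, 29, 30]
Compare 33 vs 38: take 33 from left. Merged: [9, 14, 16, 20, 20, 23, 29, 30, 33]
Compare 33 vs 38: take 33 from left. Merged: [9, 14, 16, 20, 20, 23, 29, 30, 33, 33]
Append remaining from right: [38]. Merged: [9, 14, 16, 20, 20, 23, 29, 30, 33, 33, 38]

Final merged array: [9, 14, 16, 20, 20, 23, 29, 30, 33, 33, 38]
Total comparisons: 10

The merged array is [9, 14, 16, 20, 20, 23, 29, 30, 33, 33, 38], requiring 10 comparisons. The merge step runs in O(n) time where n is the total number of elements.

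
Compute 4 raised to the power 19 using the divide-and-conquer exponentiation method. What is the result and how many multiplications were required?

Computing 4^19 by squaring (build up from 4^1; each line after the first costs one multiplication):

4^1 = 4
4^2 = (4^1)^2 = 4^2 = 16
4^4 = (4^2)^2 = 16^2 = 256
4^8 = (4^4)^2 = 256^2 = 65536
4^9 = 4 * 4^8 = 4 * 65536 = 262144
4^18 = (4^9)^2 = 262144^2 = 68719476736
4^19 = 4 * 4^18 = 4 * 68719476736 = 274877906944

Result: 274877906944
Multiplications needed: 6 (6 lines after 4^1)

4^19 = 274877906944. Using exponentiation by squaring, this requires 6 multiplications. The key idea: if the exponent is even, square the half-power; if odd, multiply by the base once.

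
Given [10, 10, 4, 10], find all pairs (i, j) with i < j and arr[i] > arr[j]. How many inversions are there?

Finding inversions in [10, 10, 4, 10]:

(0, 2): arr[0]=10 > arr[2]=4
(1, 2): arr[1]=10 > arr[2]=4

Total inversions: 2

The array has 2 inversion(s): (0,2), (1,2). Each pair (i,j) satisfies i < j and arr[i] > arr[j].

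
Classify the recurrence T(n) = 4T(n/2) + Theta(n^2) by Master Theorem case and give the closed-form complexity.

Master Theorem for T(n) = 4T(n/2) + O(n^2):

a = 4, b = 2, c = 2
log_b(a) = log_2(4) = 2.0000

Case 2: c = 2 = log_2(4) = 2.0000
T(n) = O(n^2 log n) = O(n^2 log n)

For T(n) = 4T(n/2) + O(n^2): log_2(4) = 2.0000. This is Case 2 of the Master Theorem (c = log_b(a), equal work at all levels), giving O(n^2 log n).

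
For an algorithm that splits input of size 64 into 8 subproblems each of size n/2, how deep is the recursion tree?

For divide and conquer with division factor 2:

Problem sizes at each level:
Level 0: 64
Level 1: 32
Level 2: 16
Level 3: 8
Level 4: 4
Level 5: 2
Level 6: 1

The root is level 0 and the size-1 base case is level 6 (the tree spans levels 0 through 6, i.e. 7 levels counting the root), so the depth is the number of divisions: log_2(64) = 6

The recursion tree depth is log_2(64) = 6. At each level, the problem size is divided by 2, so it takes 6 divisions to reduce to a base case of size 1. The algorithm makes 8 recursive calls at each level.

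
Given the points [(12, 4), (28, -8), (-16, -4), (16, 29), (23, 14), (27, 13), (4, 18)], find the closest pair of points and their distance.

Computing all pairwise distances among 7 points:

d((12, 4), (28, -8)) = 20.0
d((12, 4), (-16, -4)) = 29.1204
d((12, 4), (16, 29)) = 25.318
d((12, 4), (23, 14)) = 14.8661
d((12, 4), (27, 13)) = 17.4929
d((12, 4), (4, 18)) = 16.1245
d((28, -8), (-16, -4)) = 44.1814
d((28, -8), (16, 29)) = 38.8973
d((28, -8), (23, 14)) = 22.561
d((28, -8), (27, 13)) = 21.0238
d((28, -8), (4, 18)) = 35.3836
d((-16, -4), (16, 29)) = 45.9674
d((-16, -4), (23, 14)) = 42.9535
d((-16, -4), (27, 13)) = 46.2385
d((-16, -4), (4, 18)) = 29.7321
d((16, 29), (23, 14)) = 16.5529
d((16, 29), (27, 13)) = 19.4165
d((16, 29), (4, 18)) = 16.2788
d((23, 14), (27, 13)) = 4.1231 <-- minimum
d((23, 14), (4, 18)) = 19.4165
d((27, 13), (4, 18)) = 23.5372

Closest pair: (23, 14) and (27, 13) with distance 4.1231

The closest pair is (23, 14) and (27, 13) with Euclidean distance 4.1231. For 7 points, brute-force pairwise comparison is shown above. For large n, the divide-and-conquer algorithm (sort by x, recurse on halves, check the dividing strip) achieves O(n log n).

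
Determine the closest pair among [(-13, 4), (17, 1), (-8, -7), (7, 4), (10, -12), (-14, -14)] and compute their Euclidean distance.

Computing all pairwise distances among 6 points:

d((-13, 4), (17, 1)) = 30.1496
d((-13, 4), (-8, -7)) = 12.083
d((-13, 4), (7, 4)) = 20.0
d((-13, 4), (10, -12)) = 28.0179
d((-13, 4), (-14, -14)) = 18.0278
d((17, 1), (-8, -7)) = 26.2488
d((17, 1), (7, 4)) = 10.4403
d((17, 1), (10, -12)) = 14.7648
d((17, 1), (-14, -14)) = 34.4384
d((-8, -7), (7, 4)) = 18.6011
d((-8, -7), (10, -12)) = 18.6815
d((-8, -7), (-14, -14)) = 9.2195 <-- minimum
d((7, 4), (10, -12)) = 16.2788
d((7, 4), (-14, -14)) = 27.6586
d((10, -12), (-14, -14)) = 24.0832

Closest pair: (-8, -7) and (-14, -14) with distance 9.2195

The closest pair is (-8, -7) and (-14, -14) with Euclidean distance 9.2195. For 6 points, brute-force pairwise comparison is shown above. For large n, the divide-and-conquer algorithm (sort by x, recurse on halves, check the dividing strip) achieves O(n log n).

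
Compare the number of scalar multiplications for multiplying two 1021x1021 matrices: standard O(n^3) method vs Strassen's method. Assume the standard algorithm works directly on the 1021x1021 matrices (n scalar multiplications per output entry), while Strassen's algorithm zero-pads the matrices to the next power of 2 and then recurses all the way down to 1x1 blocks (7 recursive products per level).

Matrix multiplication for 1021x1021 matrices:

Strassen's algorithm requires power-of-2 dimensions. Pad 1021x1021 to 1024x1024 (next power of 2).

Standard algorithm: 1021^3 = 1064332261 multiplications
Strassen's algorithm: 7^(log2(1024)) = 7^10 = 282475249 multiplications
Savings: 1064332261 - 282475249 = 781857012 multiplications

Standard: 1064332261 multiplications (1021^3). Strassen: 282475249 multiplications (7^10, after padding to 1024x1024). Strassen reduces 8 recursive multiplications to 7 at each level.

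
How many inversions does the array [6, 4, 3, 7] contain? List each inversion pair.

Finding inversions in [6, 4, 3, 7]:

(0, 1): arr[0]=6 > arr[1]=4
(0, 2): arr[0]=6 > arr[2]=3
(1, 2): arr[1]=4 > arr[2]=3

Total inversions: 3

The array has 3 inversion(s): (0,1), (0,2), (1,2). Each pair (i,j) satisfies i < j and arr[i] > arr[j].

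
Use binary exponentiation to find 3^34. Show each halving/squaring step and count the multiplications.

Computing 3^34 by squaring (build up from 3^1; each line after the first costs one multiplication):

3^1 = 3
3^2 = (3^1)^2 = 3^2 = 9
3^4 = (3^2)^2 = 9^2 = 81
3^8 = (3^4)^2 = 81^2 = 6561
3^16 = (3^8)^2 = 6561^2 = 43046721
3^17 = 3 * 3^16 = 3 * 43046721 = 129140163
3^34 = (3^17)^2 = 129140163^2 = 16677181699666569

Result: 16677181699666569
Multiplications needed: 6 (6 lines after 3^1)

3^34 = 16677181699666569. Using exponentiation by squaring, this requires 6 multiplications. The key idea: if the exponent is even, square the half-power; if odd, multiply by the base once.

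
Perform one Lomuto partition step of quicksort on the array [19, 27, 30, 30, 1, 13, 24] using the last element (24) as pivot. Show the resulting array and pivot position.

Lomuto partition with pivot = 24:

Initial array: [19, 27, 30, 30, 1, 13, 24]

arr[0]=19 <= 24: swap with position 0, array becomes [19, 27, 30, 30, 1, 13, 24]
arr[1]=27 > 24: no swap
arr[2]=30 > 24: no swap
arr[3]=30 > 24: no swap
arr[4]=1 <= 24: swap with position 1, array becomes [19, 1, 30, 30, 27, 13, 24]
arr[5]=13 <= 24: swap with position 2, array becomes [19, 1, 13, 30, 27, 30, 24]

Place pivot at position 3: [19, 1, 13, 24, 27, 30, 30]
Pivot position: 3

After partitioning with pivot 24, the array becomes [19, 1, 13, 24, 27, 30, 30]. The pivot is placed at index 3. All elements to the left of the pivot are <= 24, and all elements to the right are > 24.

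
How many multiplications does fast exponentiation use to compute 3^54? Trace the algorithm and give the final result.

Computing 3^54 by squaring (build up from 3^1; each line after the first costs one multiplication):

3^1 = 3
3^2 = (3^1)^2 = 3^2 = 9
3^3 = 3 * 3^2 = 3 * 9 = 27
3^6 = (3^3)^2 = 27^2 = 729
3^12 = (3^6)^2 = 729^2 = 531441
3^13 = 3 * 3^12 = 3 * 531441 = 1594323
3^26 = (3^13)^2 = 1594323^2 = 2541865828329
3^27 = 3 * 3^26 = 3 * 2541865828329 = 7625597484987
3^54 = (3^27)^2 = 7625597484987^2 = 58149737003040059690390169

Result: 58149737003040059690390169
Multiplications needed: 8 (8 lines after 3^1)

3^54 = 58149737003040059690390169. Using exponentiation by squaring, this requires 8 multiplications. The key idea: if the exponent is even, square the half-power; if odd, multiply by the base once.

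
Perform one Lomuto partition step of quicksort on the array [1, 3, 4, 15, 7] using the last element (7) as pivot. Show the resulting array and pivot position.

Lomuto partition with pivot = 7:

Initial array: [1, 3, 4, 15, 7]

arr[0]=1 <= 7: swap with position 0, array becomes [1, 3, 4, 15, 7]
arr[1]=3 <= 7: swap with position 1, array becomes [1, 3, 4, 15, 7]
arr[2]=4 <= 7: swap with position 2, array becomes [1, 3, 4, 15, 7]
arr[3]=15 > 7: no swap

Place pivot at position 3: [1, 3, 4, 7, 15]
Pivot position: 3

After partitioning with pivot 7, the array becomes [1, 3, 4, 7, 15]. The pivot is placed at index 3. All elements to the left of the pivot are <= 7, and all elements to the right are > 7.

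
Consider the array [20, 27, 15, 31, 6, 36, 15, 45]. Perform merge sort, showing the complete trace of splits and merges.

Merge sort trace:

Split: [20, 27, 15, 31, 6, 36, 15, 45] -> [20, 27, 15, 31] and [6, 36, 15, 45]
  Split: [20, 27, 15, 31] -> [20, 27] and [15, 31]
    Split: [20, 27] -> [20] and [27]
    Merge: [20] + [27] -> [20, 27]
    Split: [15, 31] -> [15] and [31]
    Merge: [15] + [31] -> [15, 31]
  Merge: [20, 27] + [15, 31] -> [15, 20, 27, 31]
  Split: [6, 36, 15, 45] -> [6, 36] and [15, 45]
    Split: [6, 36] -> [6] and [36]
    Merge: [6] + [36] -> [6, 36]
    Split: [15, 45] -> [15] and [45]
    Merge: [15] + [45] -> [15, 45]
  Merge: [6, 36] + [15, 45] -> [6, 15, 36, 45]
Merge: [15, 20, 27, 31] + [6, 15, 36, 45] -> [6, 15, 15, 20, 27, 31, 36, 45]

Final sorted array: [6, 15, 15, 20, 27, 31, 36, 45]

The merge sort proceeds by recursively splitting the array and merging sorted halves.
After all merges, the sorted array is [6, 15, 15, 20, 27, 31, 36, 45].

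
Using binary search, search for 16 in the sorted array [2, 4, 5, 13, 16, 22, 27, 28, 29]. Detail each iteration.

Binary search for 16 in [2, 4, 5, 13, 16, 22, 27, 28, 29]:

lo=0, hi=8, mid=4, arr[mid]=16 -> Found target at index 4!

Binary search finds 16 at index 4 after 1 comparisons. The search repeatedly halves the search space by comparing with the middle element.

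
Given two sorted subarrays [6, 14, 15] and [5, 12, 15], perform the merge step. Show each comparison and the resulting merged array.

Merging process:

Compare 6 vs 5: take 5 from right. Merged: [5]
Compare 6 vs 12: take 6 from left. Merged: [5, 6]
Compare 14 vs 12: take 12 from right. Merged: [5, 6, 12]
Compare 14 vs 15: take 14 from left. Merged: [5, 6, 12, 14]
Compare 15 vs 15: take 15 from left. Merged: [5, 6, 12, 14, 15]
Append remaining from right: [15]. Merged: [5, 6, 12, 14, 15, 15]

Final merged array: [5, 6, 12, 14, 15, 15]
Total comparisons: 5

The merged array is [5, 6, 12, 14, 15, 15], requiring 5 comparisons. The merge step runs in O(n) time where n is the total number of elements.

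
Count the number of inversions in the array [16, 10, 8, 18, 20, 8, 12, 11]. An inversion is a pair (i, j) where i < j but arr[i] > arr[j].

Finding inversions in [16, 10, 8, 18, 20, 8, 12, 11]:

(0, 1): arr[0]=16 > arr[1]=10
(0, 2): arr[0]=16 > arr[2]=8
(0, 5): arr[0]=16 > arr[5]=8
(0, 6): arr[0]=16 > arr[6]=12
(0, 7): arr[0]=16 > arr[7]=11
(1, 2): arr[1]=10 > arr[2]=8
(1, 5): arr[1]=10 > arr[5]=8
(3, 5): arr[3]=18 > arr[5]=8
(3, 6): arr[3]=18 > arr[6]=12
(3, 7): arr[3]=18 > arr[7]=11
(4, 5): arr[4]=20 > arr[5]=8
(4, 6): arr[4]=20 > arr[6]=12
(4, 7): arr[4]=20 > arr[7]=11
(6, 7): arr[6]=12 > arr[7]=11

Total inversions: 14

The array has 14 inversion(s): (0,1), (0,2), (0,5), (0,6), (0,7), (1,2), (1,5), (3,5), (3,6), (3,7), (4,5), (4,6), (4,7), (6,7). Each pair (i,j) satisfies i < j and arr[i] > arr[j].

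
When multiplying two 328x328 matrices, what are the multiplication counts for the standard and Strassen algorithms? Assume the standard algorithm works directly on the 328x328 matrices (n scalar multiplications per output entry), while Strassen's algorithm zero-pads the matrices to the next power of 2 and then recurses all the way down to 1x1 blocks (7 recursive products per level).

Matrix multiplication for 328x328 matrices:

Strassen's algorithm requires power-of-2 dimensions. Pad 328x328 to 512x512 (next power of 2).

Standard algorithm: 328^3 = 35287552 multiplications
Strassen's algorithm: 7^(log2(512)) = 7^9 = 40353607 multiplications
Difference: 35287552 - 40353607 = -5066055 (Strassen uses MORE here due to padding overhead — for small or just-over-power-of-2 n, padding can outweigh the per-level savings)

Standard: 35287552 multiplications (328^3). Strassen: 40353607 multiplications (7^9, after padding to 512x512). Strassen reduces 8 recursive multiplications to 7 at each level.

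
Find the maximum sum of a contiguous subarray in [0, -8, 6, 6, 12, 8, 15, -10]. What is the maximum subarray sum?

Using Kadane's algorithm on [0, -8, 6, 6, 12, 8, 15, -10]:

Scanning through the array:
Position 1 (value -8): max_ending_here = -8, max_so_far = 0
Position 2 (value 6): max_ending_here = 6, max_so_far = 6
Position 3 (value 6): max_ending_here = 12, max_so_far = 12
Position 4 (value 12): max_ending_here = 24, max_so_far = 24
Position 5 (value 8): max_ending_here = 32, max_so_far = 32
Position 6 (value 15): max_ending_here = 47, max_so_far = 47
Position 7 (value -10): max_ending_here = 37, max_so_far = 47

Maximum subarray: [6, 6, 12, 8, 15]
Maximum sum: 47

The maximum subarray is [6, 6, 12, 8, 15] with sum 47. This subarray runs from index 2 to index 6.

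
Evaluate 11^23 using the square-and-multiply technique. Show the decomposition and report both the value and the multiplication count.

Computing 11^23 by squaring (build up from 11^1; each line after the first costs one multiplication):

11^1 = 11
11^2 = (11^1)^2 = 11^2 = 121
11^4 = (11^2)^2 = 121^2 = 14641
11^5 = 11 * 11^4 = 11 * 14641 = 161051
11^10 = (11^5)^2 = 161051^2 = 25937424601
11^11 = 11 * 11^10 = 11 * 25937424601 = 285311670611
11^22 = (11^11)^2 = 285311670611^2 = 81402749386839761113321
11^23 = 11 * 11^22 = 11 * 81402749386839761113321 = 895430243255237372246531

Result: 895430243255237372246531
Multiplications needed: 7 (7 lines after 11^1)

11^23 = 895430243255237372246531. Using exponentiation by squaring, this requires 7 multiplications. The key idea: if the exponent is even, square the half-power; if odd, multiply by the base once.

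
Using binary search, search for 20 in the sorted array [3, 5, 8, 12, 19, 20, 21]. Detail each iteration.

Binary search for 20 in [3, 5, 8, 12, 19, 20, 21]:

lo=0, hi=6, mid=3, arr[mid]=12 -> 12 < 20, search right half
lo=4, hi=6, mid=5, arr[mid]=20 -> Found target at index 5!

Binary search finds 20 at index 5 after 2 comparisons. The search repeatedly halves the search space by comparing with the middle element.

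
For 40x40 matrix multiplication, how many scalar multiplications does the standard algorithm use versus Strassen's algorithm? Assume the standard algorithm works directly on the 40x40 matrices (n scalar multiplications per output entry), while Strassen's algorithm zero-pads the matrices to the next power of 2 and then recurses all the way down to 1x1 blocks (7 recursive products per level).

Matrix multiplication for 40x40 matrices:

Strassen's algorithm requires power-of-2 dimensions. Pad 40x40 to 64x64 (next power of 2).

Standard algorithm: 40^3 = 64000 multiplications
Strassen's algorithm: 7^(log2(64)) = 7^6 = 117649 multiplications
Difference: 64000 - 117649 = -53649 (Strassen uses MORE here due to padding overhead — for small or just-over-power-of-2 n, padding can outweigh the per-level savings)

Standard: 64000 multiplications (40^3). Strassen: 117649 multiplications (7^6, after padding to 64x64). Strassen reduces 8 recursive multiplications to 7 at each level.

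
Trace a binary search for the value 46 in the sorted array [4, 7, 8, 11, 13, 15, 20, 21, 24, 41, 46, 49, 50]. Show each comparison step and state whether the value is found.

Binary search for 46 in [4, 7, 8, 11, 13, 15, 20, 21, 24, 41, 46, 49, 50]:

lo=0, hi=12, mid=6, arr[mid]=20 -> 20 < 46, search right half
lo=7, hi=12, mid=9, arr[mid]=41 -> 41 < 46, search right half
lo=10, hi=12, mid=11, arr[mid]=49 -> 49 > 46, search left half
lo=10, hi=10, mid=10, arr[mid]=46 -> Found target at index 10!

Binary search finds 46 at index 10 after 4 comparisons. The search repeatedly halves the search space by comparing with the middle element.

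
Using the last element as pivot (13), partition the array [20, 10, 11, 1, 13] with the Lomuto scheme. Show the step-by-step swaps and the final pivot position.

Lomuto partition with pivot = 13:

Initial array: [20, 10, 11, 1, 13]

arr[0]=20 > 13: no swap
arr[1]=10 <= 13: swap with position 0, array becomes [10, 20, 11, 1, 13]
arr[2]=11 <= 13: swap with position 1, array becomes [10, 11, 20, 1, 13]
arr[3]=1 <= 13: swap with position 2, array becomes [10, 11, 1, 20, 13]

Place pivot at position 3: [10, 11, 1, 13, 20]
Pivot position: 3

After partitioning with pivot 13, the array becomes [10, 11, 1, 13, 20]. The pivot is placed at index 3. All elements to the left of the pivot are <= 13, and all elements to the right are > 13.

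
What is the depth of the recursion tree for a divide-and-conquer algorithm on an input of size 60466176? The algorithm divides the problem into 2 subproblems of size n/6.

For divide and conquer with division factor 6:

Problem sizes at each level:
Level 0: 60466176
Level 1: 10077696
Level 2: 1679616
Level 3: 279936
Level 4: 46656
Level 5: 7776
Level 6: 1296
Level 7: 216
Level 8: 36
Level 9: 6
Level 10: 1

The root is level 0 and the size-1 base case is level 10 (the tree spans levels 0 through 10, i.e. 11 levels counting the root), so the depth is the number of divisions: log_6(60466176) = 10

The recursion tree depth is log_6(60466176) = 10. At each level, the problem size is divided by 6, so it takes 10 divisions to reduce to a base case of size 1. The algorithm makes 2 recursive calls at each level.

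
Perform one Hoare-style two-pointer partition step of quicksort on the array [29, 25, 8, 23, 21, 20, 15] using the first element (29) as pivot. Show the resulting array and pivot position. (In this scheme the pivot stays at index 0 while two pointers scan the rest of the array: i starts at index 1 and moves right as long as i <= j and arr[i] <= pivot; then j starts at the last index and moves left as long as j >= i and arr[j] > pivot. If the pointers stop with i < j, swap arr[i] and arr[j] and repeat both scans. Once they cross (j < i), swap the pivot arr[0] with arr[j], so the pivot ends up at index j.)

Hoare-style two-pointer partition with pivot = 29:

Initial array: [29, 25, 8, 23, 21, 20, 15]

Pointers start at i = 1, j = 6.
i ends at 7, j ends at 6: the pointers have crossed (j < i), so scanning stops.

Swap pivot arr[0] with arr[6] to place pivot at position 6: [15, 25, 8, 23, 21, 20, 29]
Pivot position: 6

After partitioning with pivot 29, the array becomes [15, 25, 8, 23, 21, 20, 29]. The pivot is placed at index 6. All elements to the left of the pivot are <= 29, and all elements to the right are > 29.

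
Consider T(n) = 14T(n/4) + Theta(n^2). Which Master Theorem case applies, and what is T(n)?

Master Theorem for T(n) = 14T(n/4) + O(n^2):

a = 14, b = 4, c = 2
log_b(a) = log_4(14) = 1.9037

Case 3: c = 2 > log_4(14) = 1.9037
T(n) = O(n^2) = O(n^2)

For T(n) = 14T(n/4) + O(n^2): log_4(14) = 1.9037. This is Case 3 of the Master Theorem (c > log_b(a), work dominated by root), giving O(n^2).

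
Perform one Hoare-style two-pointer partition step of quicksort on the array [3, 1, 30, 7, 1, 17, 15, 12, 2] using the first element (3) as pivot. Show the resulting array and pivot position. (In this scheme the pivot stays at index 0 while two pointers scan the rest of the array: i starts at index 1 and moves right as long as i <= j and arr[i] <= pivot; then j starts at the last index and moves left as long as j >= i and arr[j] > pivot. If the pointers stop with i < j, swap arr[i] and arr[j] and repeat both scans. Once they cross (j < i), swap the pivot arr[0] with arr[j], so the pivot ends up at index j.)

Hoare-style two-pointer partition with pivot = 3:

Initial array: [3, 1, 30, 7, 1, 17, 15, 12, 2]

Pointers start at i = 1, j = 8.
i stops at index 2 (arr[2]=30 > 3), j stops at index 8 (arr[8]=2 <= 3): swap arr[2] and arr[8], array becomes [3, 1, 2, 7, 1, 17, 15, 12, 30]
i stops at index 3 (arr[3]=7 > 3), j stops at index 4 (arr[4]=1 <= 3): swap arr[3] and arr[4], array becomes [3, 1, 2, 1, 7, 17, 15, 12, 30]
i ends at 4, j ends at 3: the pointers have crossed (j < i), so scanning stops.

Swap pivot arr[0] with arr[3] to place pivot at position 3: [1, 1, 2, 3, 7, 17, 15, 12, 30]
Pivot position: 3

After partitioning with pivot 3, the array becomes [1, 1, 2, 3, 7, 17, 15, 12, 30]. The pivot is placed at index 3. All elements to the left of the pivot are <= 3, and all elements to the right are > 3.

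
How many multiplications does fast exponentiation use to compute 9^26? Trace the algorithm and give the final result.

Computing 9^26 by squaring (build up from 9^1; each line after the first costs one multiplication):

9^1 = 9
9^2 = (9^1)^2 = 9^2 = 81
9^3 = 9 * 9^2 = 9 * 81 = 729
9^6 = (9^3)^2 = 729^2 = 531441
9^12 = (9^6)^2 = 531441^2 = 282429536481
9^13 = 9 * 9^12 = 9 * 282429536481 = 2541865828329
9^26 = (9^13)^2 = 2541865828329^2 = 6461081889226673298932241

Result: 6461081889226673298932241
Multiplications needed: 6 (6 lines after 9^1)

9^26 = 6461081889226673298932241. Using exponentiation by squaring, this requires 6 multiplications. The key idea: if the exponent is even, square the half-power; if odd, multiply by the base once.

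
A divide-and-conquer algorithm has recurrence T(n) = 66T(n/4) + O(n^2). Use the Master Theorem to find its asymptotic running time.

Master Theorem for T(n) = 66T(n/4) + O(n^2):

a = 66, b = 4, c = 2
log_b(a) = log_4(66) = 3.0222

Case 1: c = 2 < log_4(66) = 3.0222
T(n) = O(n^(log_4 66))

For T(n) = 66T(n/4) + O(n^2): log_4(66) = 3.0222. This is Case 1 of the Master Theorem (c < log_b(a), work dominated by leaves), giving O(n^(log_4 66)).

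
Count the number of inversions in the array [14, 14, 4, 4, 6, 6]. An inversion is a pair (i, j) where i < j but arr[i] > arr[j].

Finding inversions in [14, 14, 4, 4, 6, 6]:

(0, 2): arr[0]=14 > arr[2]=4
(0, 3): arr[0]=14 > arr[3]=4
(0, 4): arr[0]=14 > arr[4]=6
(0, 5): arr[0]=14 > arr[5]=6
(1, 2): arr[1]=14 > arr[2]=4
(1, 3): arr[1]=14 > arr[3]=4
(1, 4): arr[1]=14 > arr[4]=6
(1, 5): arr[1]=14 > arr[5]=6

Total inversions: 8

The array has 8 inversion(s): (0,2), (0,3), (0,4), (0,5), (1,2), (1,3), (1,4), (1,5). Each pair (i,j) satisfies i < j and arr[i] > arr[j].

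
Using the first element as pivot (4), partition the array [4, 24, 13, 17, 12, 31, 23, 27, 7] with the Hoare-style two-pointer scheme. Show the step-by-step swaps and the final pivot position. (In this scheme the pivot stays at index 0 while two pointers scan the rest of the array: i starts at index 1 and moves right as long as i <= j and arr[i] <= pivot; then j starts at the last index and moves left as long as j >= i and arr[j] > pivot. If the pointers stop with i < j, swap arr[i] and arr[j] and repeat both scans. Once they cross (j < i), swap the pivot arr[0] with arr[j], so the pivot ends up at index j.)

Hoare-style two-pointer partition with pivot = 4:

Initial array: [4, 24, 13, 17, 12, 31, 23, 27, 7]

Pointers start at i = 1, j = 8.
i ends at 1, j ends at 0: the pointers have crossed (j < i), so scanning stops.

j = 0, so swapping arr[0] with arr[j] leaves the pivot at position 0: [4, 24, 13, 17, 12, 31, 23, 27, 7]
Pivot position: 0

After partitioning with pivot 4, the array becomes [4, 24, 13, 17, 12, 31, 23, 27, 7]. The pivot is placed at index 0. All elements to the left of the pivot are <= 4, and all elements to the right are > 4.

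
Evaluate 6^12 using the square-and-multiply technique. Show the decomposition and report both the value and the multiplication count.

Computing 6^12 by squaring (build up from 6^1; each line after the first costs one multiplication):

6^1 = 6
6^2 = (6^1)^2 = 6^2 = 36
6^3 = 6 * 6^2 = 6 * 36 = 216
6^6 = (6^3)^2 = 216^2 = 46656
6^12 = (6^6)^2 = 46656^2 = 2176782336

Result: 2176782336
Multiplications needed: 4 (4 lines after 6^1)

6^12 = 2176782336. Using exponentiation by squaring, this requires 4 multiplications. The key idea: if the exponent is even, square the half-power; if odd, multiply by the base once.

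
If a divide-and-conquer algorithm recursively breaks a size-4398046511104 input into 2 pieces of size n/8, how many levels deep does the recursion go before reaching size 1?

For divide and conquer with division factor 8:

Problem sizes at each level:
Level 0: 4398046511104
Level 1: 549755813888
Level 2: 68719476736
Level 3: 8589934592
Level 4: 1073741824
Level 5: 134217728
Level 6: 16777216
Level 7: 2097152
Level 8: 262144
Level 9: 32768
Level 10: 4096
Level 11: 512
Level 12: 64
Level 13: 8
Level 14: 1

The root is level 0 and the size-1 base case is level 14 (the tree spans levels 0 through 14, i.e. 15 levels counting the root), so the depth is the number of divisions: log_8(4398046511104) = 14

The recursion tree depth is log_8(4398046511104) = 14. At each level, the problem size is divided by 8, so it takes 14 divisions to reduce to a base case of size 1. The algorithm makes 2 recursive calls at each level.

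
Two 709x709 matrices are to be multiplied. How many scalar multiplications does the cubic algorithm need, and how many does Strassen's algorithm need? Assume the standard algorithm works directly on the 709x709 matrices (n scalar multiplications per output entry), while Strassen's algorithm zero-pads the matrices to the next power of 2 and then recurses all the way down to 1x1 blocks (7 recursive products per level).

Matrix multiplication for 709x709 matrices:

Strassen's algorithm requires power-of-2 dimensions. Pad 709x709 to 1024x1024 (next power of 2).

Standard algorithm: 709^3 = 356400829 multiplications
Strassen's algorithm: 7^(log2(1024)) = 7^10 = 282475249 multiplications
Savings: 356400829 - 282475249 = 73925580 multiplications

Standard: 356400829 multiplications (709^3). Strassen: 282475249 multiplications (7^10, after padding to 1024x1024). Strassen reduces 8 recursive multiplications to 7 at each level.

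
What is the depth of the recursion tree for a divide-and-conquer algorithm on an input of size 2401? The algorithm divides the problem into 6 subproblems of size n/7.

For divide and conquer with division factor 7:

Problem sizes at each level:
Level 0: 2401
Level 1: 343
Level 2: 49
Level 3: 7
Level 4: 1

The root is level 0 and the size-1 base case is level 4 (the tree spans levels 0 through 4, i.e. 5 levels counting the root), so the depth is the number of divisions: log_7(2401) = 4

The recursion tree depth is log_7(2401) = 4. At each level, the problem size is divided by 7, so it takes 4 divisions to reduce to a base case of size 1. The algorithm makes 6 recursive calls at each level.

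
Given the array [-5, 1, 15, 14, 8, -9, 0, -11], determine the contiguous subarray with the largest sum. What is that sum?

Using Kadane's algorithm on [-5, 1, 15, 14, 8, -9, 0, -11]:

Scanning through the array:
Position 1 (value 1): max_ending_here = 1, max_so_far = 1
Position 2 (value 15): max_ending_here = 16, max_so_far = 16
Position 3 (value 14): max_ending_here = 30, max_so_far = 30
Position 4 (value 8): max_ending_here = 38, max_so_far = 38
Position 5 (value -9): max_ending_here = 29, max_so_far = 38
Position 6 (value 0): max_ending_here = 29, max_so_far = 38
Position 7 (value -11): max_ending_here = 18, max_so_far = 38

Maximum subarray: [1, 15, 14, 8]
Maximum sum: 38

The maximum subarray is [1, 15, 14, 8] with sum 38. This subarray runs from index 1 to index 4.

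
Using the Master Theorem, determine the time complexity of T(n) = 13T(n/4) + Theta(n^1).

Master Theorem for T(n) = 13T(n/4) + O(n^1):

a = 13, b = 4, c = 1
log_b(a) = log_4(13) = 1.8502

Case 1: c = 1 < log_4(13) = 1.8502
T(n) = O(n^(log_4 13))

For T(n) = 13T(n/4) + O(n^1): log_4(13) = 1.8502. This is Case 1 of the Master Theorem (c < log_b(a), work dominated by leaves), giving O(n^(log_4 13)).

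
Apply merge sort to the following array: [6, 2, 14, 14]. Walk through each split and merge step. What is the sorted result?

Merge sort trace:

Split: [6, 2, 14, 14] -> [6, 2] and [14, 14]
  Split: [6, 2] -> [6] and [2]
  Merge: [6] + [2] -> [2, 6]
  Split: [14, 14] -> [14] and [14]
  Merge: [14] + [14] -> [14, 14]
Merge: [2, 6] + [14, 14] -> [2, 6, 14, 14]

Final sorted array: [2, 6, 14, 14]

The merge sort proceeds by recursively splitting the array and merging sorted halves.
After all merges, the sorted array is [2, 6, 14, 14].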